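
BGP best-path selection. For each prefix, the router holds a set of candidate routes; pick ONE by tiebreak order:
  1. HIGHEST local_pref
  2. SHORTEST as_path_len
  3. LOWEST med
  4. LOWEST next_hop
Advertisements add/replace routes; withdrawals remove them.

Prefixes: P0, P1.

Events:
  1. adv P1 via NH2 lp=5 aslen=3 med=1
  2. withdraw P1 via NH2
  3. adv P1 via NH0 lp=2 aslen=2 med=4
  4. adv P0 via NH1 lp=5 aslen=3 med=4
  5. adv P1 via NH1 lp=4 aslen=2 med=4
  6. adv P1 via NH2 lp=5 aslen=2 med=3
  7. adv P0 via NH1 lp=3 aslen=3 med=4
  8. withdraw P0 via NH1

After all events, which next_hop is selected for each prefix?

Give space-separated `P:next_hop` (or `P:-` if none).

Op 1: best P0=- P1=NH2
Op 2: best P0=- P1=-
Op 3: best P0=- P1=NH0
Op 4: best P0=NH1 P1=NH0
Op 5: best P0=NH1 P1=NH1
Op 6: best P0=NH1 P1=NH2
Op 7: best P0=NH1 P1=NH2
Op 8: best P0=- P1=NH2

Answer: P0:- P1:NH2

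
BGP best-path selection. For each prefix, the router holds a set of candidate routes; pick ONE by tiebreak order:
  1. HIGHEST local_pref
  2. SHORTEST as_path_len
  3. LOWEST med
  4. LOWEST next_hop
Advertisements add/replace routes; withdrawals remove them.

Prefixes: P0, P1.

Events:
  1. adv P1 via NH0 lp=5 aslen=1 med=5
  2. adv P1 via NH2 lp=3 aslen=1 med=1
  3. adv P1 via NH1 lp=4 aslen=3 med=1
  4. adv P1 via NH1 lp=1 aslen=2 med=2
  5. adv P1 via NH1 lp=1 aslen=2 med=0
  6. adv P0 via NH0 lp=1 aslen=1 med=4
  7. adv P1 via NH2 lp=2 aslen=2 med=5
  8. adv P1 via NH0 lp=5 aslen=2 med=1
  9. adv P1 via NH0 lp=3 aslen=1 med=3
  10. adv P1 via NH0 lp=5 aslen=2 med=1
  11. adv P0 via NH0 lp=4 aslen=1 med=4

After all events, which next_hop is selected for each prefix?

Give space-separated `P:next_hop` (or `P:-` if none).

Op 1: best P0=- P1=NH0
Op 2: best P0=- P1=NH0
Op 3: best P0=- P1=NH0
Op 4: best P0=- P1=NH0
Op 5: best P0=- P1=NH0
Op 6: best P0=NH0 P1=NH0
Op 7: best P0=NH0 P1=NH0
Op 8: best P0=NH0 P1=NH0
Op 9: best P0=NH0 P1=NH0
Op 10: best P0=NH0 P1=NH0
Op 11: best P0=NH0 P1=NH0

Answer: P0:NH0 P1:NH0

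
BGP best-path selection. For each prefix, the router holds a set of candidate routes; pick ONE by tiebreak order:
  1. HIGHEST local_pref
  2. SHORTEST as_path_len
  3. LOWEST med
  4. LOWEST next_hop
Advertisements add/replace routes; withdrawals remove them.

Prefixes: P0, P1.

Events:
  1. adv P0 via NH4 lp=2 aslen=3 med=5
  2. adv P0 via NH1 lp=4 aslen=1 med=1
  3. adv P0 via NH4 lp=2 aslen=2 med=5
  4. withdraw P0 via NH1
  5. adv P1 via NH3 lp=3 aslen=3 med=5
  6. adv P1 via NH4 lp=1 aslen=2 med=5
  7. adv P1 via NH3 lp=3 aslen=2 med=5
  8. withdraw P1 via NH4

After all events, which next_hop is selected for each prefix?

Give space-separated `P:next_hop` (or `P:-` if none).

Answer: P0:NH4 P1:NH3

Derivation:
Op 1: best P0=NH4 P1=-
Op 2: best P0=NH1 P1=-
Op 3: best P0=NH1 P1=-
Op 4: best P0=NH4 P1=-
Op 5: best P0=NH4 P1=NH3
Op 6: best P0=NH4 P1=NH3
Op 7: best P0=NH4 P1=NH3
Op 8: best P0=NH4 P1=NH3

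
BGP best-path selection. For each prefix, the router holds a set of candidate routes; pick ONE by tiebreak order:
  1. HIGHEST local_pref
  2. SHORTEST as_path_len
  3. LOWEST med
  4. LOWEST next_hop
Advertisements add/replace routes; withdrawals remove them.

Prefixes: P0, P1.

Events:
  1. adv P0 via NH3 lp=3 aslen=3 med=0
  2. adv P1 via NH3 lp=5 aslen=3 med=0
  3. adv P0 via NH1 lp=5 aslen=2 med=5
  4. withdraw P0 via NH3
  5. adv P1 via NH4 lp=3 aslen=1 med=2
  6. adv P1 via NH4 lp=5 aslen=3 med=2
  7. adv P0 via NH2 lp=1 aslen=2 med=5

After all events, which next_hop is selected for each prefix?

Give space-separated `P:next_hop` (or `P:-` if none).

Op 1: best P0=NH3 P1=-
Op 2: best P0=NH3 P1=NH3
Op 3: best P0=NH1 P1=NH3
Op 4: best P0=NH1 P1=NH3
Op 5: best P0=NH1 P1=NH3
Op 6: best P0=NH1 P1=NH3
Op 7: best P0=NH1 P1=NH3

Answer: P0:NH1 P1:NH3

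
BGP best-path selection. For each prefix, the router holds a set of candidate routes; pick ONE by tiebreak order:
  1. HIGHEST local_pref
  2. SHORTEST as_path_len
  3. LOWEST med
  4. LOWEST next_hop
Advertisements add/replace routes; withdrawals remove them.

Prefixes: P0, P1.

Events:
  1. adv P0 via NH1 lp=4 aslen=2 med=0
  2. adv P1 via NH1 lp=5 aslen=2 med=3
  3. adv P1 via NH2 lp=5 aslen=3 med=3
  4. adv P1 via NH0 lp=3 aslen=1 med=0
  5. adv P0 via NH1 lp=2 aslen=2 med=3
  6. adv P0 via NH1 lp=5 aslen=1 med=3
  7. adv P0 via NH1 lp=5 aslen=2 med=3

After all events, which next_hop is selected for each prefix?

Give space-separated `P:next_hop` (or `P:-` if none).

Answer: P0:NH1 P1:NH1

Derivation:
Op 1: best P0=NH1 P1=-
Op 2: best P0=NH1 P1=NH1
Op 3: best P0=NH1 P1=NH1
Op 4: best P0=NH1 P1=NH1
Op 5: best P0=NH1 P1=NH1
Op 6: best P0=NH1 P1=NH1
Op 7: best P0=NH1 P1=NH1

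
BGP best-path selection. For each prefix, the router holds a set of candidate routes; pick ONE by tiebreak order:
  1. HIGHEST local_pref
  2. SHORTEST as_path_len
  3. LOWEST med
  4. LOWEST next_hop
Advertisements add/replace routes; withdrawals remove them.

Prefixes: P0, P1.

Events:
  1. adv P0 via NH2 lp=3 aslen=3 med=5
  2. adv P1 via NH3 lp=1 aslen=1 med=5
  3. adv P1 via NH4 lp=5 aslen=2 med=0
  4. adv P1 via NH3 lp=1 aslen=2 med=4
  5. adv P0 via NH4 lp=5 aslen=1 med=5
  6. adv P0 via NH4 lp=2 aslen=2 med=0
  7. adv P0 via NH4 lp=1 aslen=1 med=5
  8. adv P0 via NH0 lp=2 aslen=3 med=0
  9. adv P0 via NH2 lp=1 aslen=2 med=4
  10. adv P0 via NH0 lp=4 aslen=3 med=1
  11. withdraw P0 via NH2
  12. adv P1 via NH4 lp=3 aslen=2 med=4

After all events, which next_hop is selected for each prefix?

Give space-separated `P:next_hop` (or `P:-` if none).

Op 1: best P0=NH2 P1=-
Op 2: best P0=NH2 P1=NH3
Op 3: best P0=NH2 P1=NH4
Op 4: best P0=NH2 P1=NH4
Op 5: best P0=NH4 P1=NH4
Op 6: best P0=NH2 P1=NH4
Op 7: best P0=NH2 P1=NH4
Op 8: best P0=NH2 P1=NH4
Op 9: best P0=NH0 P1=NH4
Op 10: best P0=NH0 P1=NH4
Op 11: best P0=NH0 P1=NH4
Op 12: best P0=NH0 P1=NH4

Answer: P0:NH0 P1:NH4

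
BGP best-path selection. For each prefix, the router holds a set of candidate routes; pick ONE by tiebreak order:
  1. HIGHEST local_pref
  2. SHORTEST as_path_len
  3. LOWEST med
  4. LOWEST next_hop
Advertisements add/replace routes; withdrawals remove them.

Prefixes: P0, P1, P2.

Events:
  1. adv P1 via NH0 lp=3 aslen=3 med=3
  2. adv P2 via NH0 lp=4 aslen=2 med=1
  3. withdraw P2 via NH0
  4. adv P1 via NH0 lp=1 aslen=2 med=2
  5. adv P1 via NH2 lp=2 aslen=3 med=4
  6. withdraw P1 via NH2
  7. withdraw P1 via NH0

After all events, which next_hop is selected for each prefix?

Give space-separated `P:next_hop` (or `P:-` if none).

Op 1: best P0=- P1=NH0 P2=-
Op 2: best P0=- P1=NH0 P2=NH0
Op 3: best P0=- P1=NH0 P2=-
Op 4: best P0=- P1=NH0 P2=-
Op 5: best P0=- P1=NH2 P2=-
Op 6: best P0=- P1=NH0 P2=-
Op 7: best P0=- P1=- P2=-

Answer: P0:- P1:- P2:-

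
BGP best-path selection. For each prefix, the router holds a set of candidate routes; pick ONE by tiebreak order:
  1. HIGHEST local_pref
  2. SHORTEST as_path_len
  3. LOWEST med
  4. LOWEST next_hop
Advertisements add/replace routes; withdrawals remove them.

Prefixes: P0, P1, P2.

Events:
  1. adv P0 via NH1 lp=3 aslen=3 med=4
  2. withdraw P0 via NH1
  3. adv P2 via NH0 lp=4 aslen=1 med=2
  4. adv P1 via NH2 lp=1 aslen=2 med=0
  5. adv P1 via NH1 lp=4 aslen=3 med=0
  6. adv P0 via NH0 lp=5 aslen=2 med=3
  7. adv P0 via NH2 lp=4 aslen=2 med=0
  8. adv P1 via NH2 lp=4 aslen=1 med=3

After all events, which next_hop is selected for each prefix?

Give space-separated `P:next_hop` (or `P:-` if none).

Answer: P0:NH0 P1:NH2 P2:NH0

Derivation:
Op 1: best P0=NH1 P1=- P2=-
Op 2: best P0=- P1=- P2=-
Op 3: best P0=- P1=- P2=NH0
Op 4: best P0=- P1=NH2 P2=NH0
Op 5: best P0=- P1=NH1 P2=NH0
Op 6: best P0=NH0 P1=NH1 P2=NH0
Op 7: best P0=NH0 P1=NH1 P2=NH0
Op 8: best P0=NH0 P1=NH2 P2=NH0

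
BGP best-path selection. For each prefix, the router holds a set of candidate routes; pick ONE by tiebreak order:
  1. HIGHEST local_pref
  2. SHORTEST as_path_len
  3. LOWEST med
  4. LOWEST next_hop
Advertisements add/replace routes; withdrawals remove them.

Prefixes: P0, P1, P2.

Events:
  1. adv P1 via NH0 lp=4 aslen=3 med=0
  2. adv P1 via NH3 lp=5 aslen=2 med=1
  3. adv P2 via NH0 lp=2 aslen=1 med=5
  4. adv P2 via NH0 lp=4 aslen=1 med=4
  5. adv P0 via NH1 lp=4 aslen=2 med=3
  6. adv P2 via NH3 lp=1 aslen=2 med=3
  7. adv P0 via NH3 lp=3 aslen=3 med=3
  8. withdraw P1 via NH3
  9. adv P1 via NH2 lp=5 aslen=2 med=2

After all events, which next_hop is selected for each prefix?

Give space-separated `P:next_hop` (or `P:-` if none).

Answer: P0:NH1 P1:NH2 P2:NH0

Derivation:
Op 1: best P0=- P1=NH0 P2=-
Op 2: best P0=- P1=NH3 P2=-
Op 3: best P0=- P1=NH3 P2=NH0
Op 4: best P0=- P1=NH3 P2=NH0
Op 5: best P0=NH1 P1=NH3 P2=NH0
Op 6: best P0=NH1 P1=NH3 P2=NH0
Op 7: best P0=NH1 P1=NH3 P2=NH0
Op 8: best P0=NH1 P1=NH0 P2=NH0
Op 9: best P0=NH1 P1=NH2 P2=NH0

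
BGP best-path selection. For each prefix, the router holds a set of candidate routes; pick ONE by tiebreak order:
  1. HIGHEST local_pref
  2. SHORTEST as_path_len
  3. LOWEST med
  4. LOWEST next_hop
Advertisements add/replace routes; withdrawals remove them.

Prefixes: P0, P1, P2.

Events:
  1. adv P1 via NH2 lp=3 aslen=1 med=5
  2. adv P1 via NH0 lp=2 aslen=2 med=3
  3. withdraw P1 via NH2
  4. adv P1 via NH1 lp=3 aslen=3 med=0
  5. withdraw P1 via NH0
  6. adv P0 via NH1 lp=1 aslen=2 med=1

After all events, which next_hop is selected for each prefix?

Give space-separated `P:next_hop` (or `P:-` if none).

Answer: P0:NH1 P1:NH1 P2:-

Derivation:
Op 1: best P0=- P1=NH2 P2=-
Op 2: best P0=- P1=NH2 P2=-
Op 3: best P0=- P1=NH0 P2=-
Op 4: best P0=- P1=NH1 P2=-
Op 5: best P0=- P1=NH1 P2=-
Op 6: best P0=NH1 P1=NH1 P2=-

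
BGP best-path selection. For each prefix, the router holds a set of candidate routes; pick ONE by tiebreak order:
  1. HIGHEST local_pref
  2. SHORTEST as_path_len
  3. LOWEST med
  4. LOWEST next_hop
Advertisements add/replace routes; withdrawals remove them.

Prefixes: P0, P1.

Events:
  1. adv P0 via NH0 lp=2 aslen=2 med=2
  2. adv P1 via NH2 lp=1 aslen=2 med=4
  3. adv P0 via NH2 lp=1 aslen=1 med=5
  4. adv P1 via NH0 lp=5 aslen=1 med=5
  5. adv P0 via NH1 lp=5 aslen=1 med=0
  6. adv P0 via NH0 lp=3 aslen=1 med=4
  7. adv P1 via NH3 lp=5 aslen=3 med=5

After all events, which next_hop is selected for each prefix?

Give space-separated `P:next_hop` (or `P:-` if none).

Op 1: best P0=NH0 P1=-
Op 2: best P0=NH0 P1=NH2
Op 3: best P0=NH0 P1=NH2
Op 4: best P0=NH0 P1=NH0
Op 5: best P0=NH1 P1=NH0
Op 6: best P0=NH1 P1=NH0
Op 7: best P0=NH1 P1=NH0

Answer: P0:NH1 P1:NH0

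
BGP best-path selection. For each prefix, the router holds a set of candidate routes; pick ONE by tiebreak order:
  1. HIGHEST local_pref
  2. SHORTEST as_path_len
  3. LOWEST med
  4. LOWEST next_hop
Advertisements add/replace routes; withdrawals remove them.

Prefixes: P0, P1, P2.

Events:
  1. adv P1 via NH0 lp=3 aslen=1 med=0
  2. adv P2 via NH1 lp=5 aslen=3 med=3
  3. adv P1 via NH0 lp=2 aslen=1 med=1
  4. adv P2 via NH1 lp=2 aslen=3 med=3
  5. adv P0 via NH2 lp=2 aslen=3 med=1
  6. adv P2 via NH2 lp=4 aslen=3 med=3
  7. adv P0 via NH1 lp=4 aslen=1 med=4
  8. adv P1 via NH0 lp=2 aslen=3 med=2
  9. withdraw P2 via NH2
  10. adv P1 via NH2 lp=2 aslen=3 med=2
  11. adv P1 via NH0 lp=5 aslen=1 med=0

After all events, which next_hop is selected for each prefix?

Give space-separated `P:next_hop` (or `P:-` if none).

Answer: P0:NH1 P1:NH0 P2:NH1

Derivation:
Op 1: best P0=- P1=NH0 P2=-
Op 2: best P0=- P1=NH0 P2=NH1
Op 3: best P0=- P1=NH0 P2=NH1
Op 4: best P0=- P1=NH0 P2=NH1
Op 5: best P0=NH2 P1=NH0 P2=NH1
Op 6: best P0=NH2 P1=NH0 P2=NH2
Op 7: best P0=NH1 P1=NH0 P2=NH2
Op 8: best P0=NH1 P1=NH0 P2=NH2
Op 9: best P0=NH1 P1=NH0 P2=NH1
Op 10: best P0=NH1 P1=NH0 P2=NH1
Op 11: best P0=NH1 P1=NH0 P2=NH1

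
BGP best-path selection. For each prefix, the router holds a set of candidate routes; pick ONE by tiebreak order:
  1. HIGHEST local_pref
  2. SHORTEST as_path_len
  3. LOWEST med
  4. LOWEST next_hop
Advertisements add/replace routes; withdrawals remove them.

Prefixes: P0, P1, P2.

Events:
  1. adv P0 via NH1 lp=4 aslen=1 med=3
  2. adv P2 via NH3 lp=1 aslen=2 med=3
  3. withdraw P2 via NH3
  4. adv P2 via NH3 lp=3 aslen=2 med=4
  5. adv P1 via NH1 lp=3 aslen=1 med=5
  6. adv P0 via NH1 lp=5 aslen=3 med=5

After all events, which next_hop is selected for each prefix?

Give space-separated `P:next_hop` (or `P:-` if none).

Answer: P0:NH1 P1:NH1 P2:NH3

Derivation:
Op 1: best P0=NH1 P1=- P2=-
Op 2: best P0=NH1 P1=- P2=NH3
Op 3: best P0=NH1 P1=- P2=-
Op 4: best P0=NH1 P1=- P2=NH3
Op 5: best P0=NH1 P1=NH1 P2=NH3
Op 6: best P0=NH1 P1=NH1 P2=NH3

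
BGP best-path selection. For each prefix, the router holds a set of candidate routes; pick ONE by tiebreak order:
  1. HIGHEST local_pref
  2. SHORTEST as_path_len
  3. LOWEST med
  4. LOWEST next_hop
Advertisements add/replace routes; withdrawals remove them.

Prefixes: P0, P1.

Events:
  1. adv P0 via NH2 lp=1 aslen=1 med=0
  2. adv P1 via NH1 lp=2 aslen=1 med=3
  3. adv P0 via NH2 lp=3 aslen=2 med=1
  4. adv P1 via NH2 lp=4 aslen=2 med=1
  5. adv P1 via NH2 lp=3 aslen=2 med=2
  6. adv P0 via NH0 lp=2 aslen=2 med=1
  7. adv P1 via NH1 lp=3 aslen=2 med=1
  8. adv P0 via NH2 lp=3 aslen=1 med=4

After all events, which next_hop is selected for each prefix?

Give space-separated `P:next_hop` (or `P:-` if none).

Answer: P0:NH2 P1:NH1

Derivation:
Op 1: best P0=NH2 P1=-
Op 2: best P0=NH2 P1=NH1
Op 3: best P0=NH2 P1=NH1
Op 4: best P0=NH2 P1=NH2
Op 5: best P0=NH2 P1=NH2
Op 6: best P0=NH2 P1=NH2
Op 7: best P0=NH2 P1=NH1
Op 8: best P0=NH2 P1=NH1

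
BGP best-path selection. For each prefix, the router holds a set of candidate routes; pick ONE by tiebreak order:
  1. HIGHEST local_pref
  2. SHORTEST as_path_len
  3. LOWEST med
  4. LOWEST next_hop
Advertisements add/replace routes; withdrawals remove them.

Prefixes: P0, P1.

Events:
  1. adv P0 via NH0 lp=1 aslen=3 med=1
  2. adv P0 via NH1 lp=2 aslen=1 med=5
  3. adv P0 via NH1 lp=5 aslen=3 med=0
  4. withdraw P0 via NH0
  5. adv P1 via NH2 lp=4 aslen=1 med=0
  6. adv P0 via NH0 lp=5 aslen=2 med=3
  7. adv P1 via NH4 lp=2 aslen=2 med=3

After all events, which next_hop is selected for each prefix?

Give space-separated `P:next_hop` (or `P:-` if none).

Op 1: best P0=NH0 P1=-
Op 2: best P0=NH1 P1=-
Op 3: best P0=NH1 P1=-
Op 4: best P0=NH1 P1=-
Op 5: best P0=NH1 P1=NH2
Op 6: best P0=NH0 P1=NH2
Op 7: best P0=NH0 P1=NH2

Answer: P0:NH0 P1:NH2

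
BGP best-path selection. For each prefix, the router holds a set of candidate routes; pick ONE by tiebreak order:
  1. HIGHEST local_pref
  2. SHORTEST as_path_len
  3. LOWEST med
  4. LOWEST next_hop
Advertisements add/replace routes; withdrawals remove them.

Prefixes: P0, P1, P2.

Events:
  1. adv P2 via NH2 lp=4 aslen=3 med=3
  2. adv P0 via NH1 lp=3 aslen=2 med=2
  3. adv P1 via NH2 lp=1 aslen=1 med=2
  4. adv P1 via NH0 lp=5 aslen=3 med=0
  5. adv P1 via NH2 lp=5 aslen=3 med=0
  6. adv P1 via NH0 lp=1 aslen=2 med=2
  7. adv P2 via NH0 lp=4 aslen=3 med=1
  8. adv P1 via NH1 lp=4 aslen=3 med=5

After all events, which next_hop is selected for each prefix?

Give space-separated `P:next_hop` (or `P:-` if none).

Op 1: best P0=- P1=- P2=NH2
Op 2: best P0=NH1 P1=- P2=NH2
Op 3: best P0=NH1 P1=NH2 P2=NH2
Op 4: best P0=NH1 P1=NH0 P2=NH2
Op 5: best P0=NH1 P1=NH0 P2=NH2
Op 6: best P0=NH1 P1=NH2 P2=NH2
Op 7: best P0=NH1 P1=NH2 P2=NH0
Op 8: best P0=NH1 P1=NH2 P2=NH0

Answer: P0:NH1 P1:NH2 P2:NH0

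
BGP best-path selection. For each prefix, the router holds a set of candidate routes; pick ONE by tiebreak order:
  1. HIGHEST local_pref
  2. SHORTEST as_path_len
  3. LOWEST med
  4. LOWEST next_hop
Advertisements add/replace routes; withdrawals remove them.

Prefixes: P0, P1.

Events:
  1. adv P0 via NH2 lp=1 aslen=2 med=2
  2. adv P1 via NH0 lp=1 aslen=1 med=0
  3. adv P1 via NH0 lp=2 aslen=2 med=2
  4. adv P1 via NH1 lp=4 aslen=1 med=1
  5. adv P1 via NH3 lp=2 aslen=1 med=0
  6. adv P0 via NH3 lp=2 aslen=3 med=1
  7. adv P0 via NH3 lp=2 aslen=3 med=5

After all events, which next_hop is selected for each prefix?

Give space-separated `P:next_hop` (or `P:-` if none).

Op 1: best P0=NH2 P1=-
Op 2: best P0=NH2 P1=NH0
Op 3: best P0=NH2 P1=NH0
Op 4: best P0=NH2 P1=NH1
Op 5: best P0=NH2 P1=NH1
Op 6: best P0=NH3 P1=NH1
Op 7: best P0=NH3 P1=NH1

Answer: P0:NH3 P1:NH1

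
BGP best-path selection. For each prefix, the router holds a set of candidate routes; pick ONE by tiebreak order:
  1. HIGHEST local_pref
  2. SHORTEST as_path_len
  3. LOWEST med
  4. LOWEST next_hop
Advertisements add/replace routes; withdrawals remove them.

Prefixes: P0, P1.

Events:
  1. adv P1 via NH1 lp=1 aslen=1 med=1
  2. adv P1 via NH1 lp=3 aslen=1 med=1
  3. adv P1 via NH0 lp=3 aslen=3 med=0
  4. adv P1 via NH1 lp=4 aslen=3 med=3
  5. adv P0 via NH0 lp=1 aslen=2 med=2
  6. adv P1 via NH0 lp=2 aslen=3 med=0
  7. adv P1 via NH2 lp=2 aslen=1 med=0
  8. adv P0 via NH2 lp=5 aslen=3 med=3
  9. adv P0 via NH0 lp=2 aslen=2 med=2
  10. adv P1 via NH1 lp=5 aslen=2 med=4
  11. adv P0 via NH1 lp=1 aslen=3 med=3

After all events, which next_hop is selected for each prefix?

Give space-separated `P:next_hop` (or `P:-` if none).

Answer: P0:NH2 P1:NH1

Derivation:
Op 1: best P0=- P1=NH1
Op 2: best P0=- P1=NH1
Op 3: best P0=- P1=NH1
Op 4: best P0=- P1=NH1
Op 5: best P0=NH0 P1=NH1
Op 6: best P0=NH0 P1=NH1
Op 7: best P0=NH0 P1=NH1
Op 8: best P0=NH2 P1=NH1
Op 9: best P0=NH2 P1=NH1
Op 10: best P0=NH2 P1=NH1
Op 11: best P0=NH2 P1=NH1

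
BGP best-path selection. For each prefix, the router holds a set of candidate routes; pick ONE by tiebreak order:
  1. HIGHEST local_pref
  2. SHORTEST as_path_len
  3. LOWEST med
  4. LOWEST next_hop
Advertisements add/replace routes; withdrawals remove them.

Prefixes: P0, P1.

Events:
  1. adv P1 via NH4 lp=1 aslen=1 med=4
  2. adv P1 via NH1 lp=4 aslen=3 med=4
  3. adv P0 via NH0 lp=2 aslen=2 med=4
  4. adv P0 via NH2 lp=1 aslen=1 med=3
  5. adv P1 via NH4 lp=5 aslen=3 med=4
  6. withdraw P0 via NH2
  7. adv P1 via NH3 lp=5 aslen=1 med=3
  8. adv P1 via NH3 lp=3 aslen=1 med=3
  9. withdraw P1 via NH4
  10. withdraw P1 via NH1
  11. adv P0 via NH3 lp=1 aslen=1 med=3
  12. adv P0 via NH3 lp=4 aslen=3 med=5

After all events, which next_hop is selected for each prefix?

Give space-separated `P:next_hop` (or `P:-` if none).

Op 1: best P0=- P1=NH4
Op 2: best P0=- P1=NH1
Op 3: best P0=NH0 P1=NH1
Op 4: best P0=NH0 P1=NH1
Op 5: best P0=NH0 P1=NH4
Op 6: best P0=NH0 P1=NH4
Op 7: best P0=NH0 P1=NH3
Op 8: best P0=NH0 P1=NH4
Op 9: best P0=NH0 P1=NH1
Op 10: best P0=NH0 P1=NH3
Op 11: best P0=NH0 P1=NH3
Op 12: best P0=NH3 P1=NH3

Answer: P0:NH3 P1:NH3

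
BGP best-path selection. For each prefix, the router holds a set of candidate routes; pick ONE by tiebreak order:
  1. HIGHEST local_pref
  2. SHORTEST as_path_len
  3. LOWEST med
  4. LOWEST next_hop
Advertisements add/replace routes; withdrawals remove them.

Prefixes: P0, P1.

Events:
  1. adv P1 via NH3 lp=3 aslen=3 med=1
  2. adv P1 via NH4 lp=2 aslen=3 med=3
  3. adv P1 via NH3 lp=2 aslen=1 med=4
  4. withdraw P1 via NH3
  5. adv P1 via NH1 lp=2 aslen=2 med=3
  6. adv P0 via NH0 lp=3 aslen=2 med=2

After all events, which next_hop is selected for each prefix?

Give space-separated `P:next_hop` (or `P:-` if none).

Answer: P0:NH0 P1:NH1

Derivation:
Op 1: best P0=- P1=NH3
Op 2: best P0=- P1=NH3
Op 3: best P0=- P1=NH3
Op 4: best P0=- P1=NH4
Op 5: best P0=- P1=NH1
Op 6: best P0=NH0 P1=NH1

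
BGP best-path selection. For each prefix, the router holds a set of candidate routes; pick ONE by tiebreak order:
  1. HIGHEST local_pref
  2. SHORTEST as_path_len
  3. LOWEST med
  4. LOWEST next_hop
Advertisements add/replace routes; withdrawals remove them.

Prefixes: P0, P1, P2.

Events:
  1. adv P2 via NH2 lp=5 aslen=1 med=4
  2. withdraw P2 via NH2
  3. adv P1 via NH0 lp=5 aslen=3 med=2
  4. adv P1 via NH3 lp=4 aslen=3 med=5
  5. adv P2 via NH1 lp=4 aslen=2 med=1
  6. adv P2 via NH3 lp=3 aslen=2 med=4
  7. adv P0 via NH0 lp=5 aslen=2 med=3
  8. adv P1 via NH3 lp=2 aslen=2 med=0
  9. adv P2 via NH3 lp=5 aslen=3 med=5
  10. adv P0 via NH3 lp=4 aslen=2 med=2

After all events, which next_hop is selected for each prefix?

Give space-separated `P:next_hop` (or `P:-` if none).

Answer: P0:NH0 P1:NH0 P2:NH3

Derivation:
Op 1: best P0=- P1=- P2=NH2
Op 2: best P0=- P1=- P2=-
Op 3: best P0=- P1=NH0 P2=-
Op 4: best P0=- P1=NH0 P2=-
Op 5: best P0=- P1=NH0 P2=NH1
Op 6: best P0=- P1=NH0 P2=NH1
Op 7: best P0=NH0 P1=NH0 P2=NH1
Op 8: best P0=NH0 P1=NH0 P2=NH1
Op 9: best P0=NH0 P1=NH0 P2=NH3
Op 10: best P0=NH0 P1=NH0 P2=NH3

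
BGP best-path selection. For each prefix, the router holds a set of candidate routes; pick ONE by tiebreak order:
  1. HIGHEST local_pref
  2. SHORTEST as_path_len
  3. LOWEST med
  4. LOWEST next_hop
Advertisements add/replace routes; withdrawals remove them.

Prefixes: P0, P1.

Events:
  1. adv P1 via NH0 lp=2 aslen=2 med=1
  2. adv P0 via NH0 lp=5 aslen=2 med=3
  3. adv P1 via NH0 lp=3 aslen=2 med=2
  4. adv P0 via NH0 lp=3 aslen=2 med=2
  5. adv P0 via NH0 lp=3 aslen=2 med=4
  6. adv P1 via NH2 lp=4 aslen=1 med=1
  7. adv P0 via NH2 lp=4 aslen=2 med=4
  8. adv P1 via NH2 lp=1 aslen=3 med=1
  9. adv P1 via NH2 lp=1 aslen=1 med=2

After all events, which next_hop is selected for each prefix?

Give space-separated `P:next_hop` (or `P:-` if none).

Answer: P0:NH2 P1:NH0

Derivation:
Op 1: best P0=- P1=NH0
Op 2: best P0=NH0 P1=NH0
Op 3: best P0=NH0 P1=NH0
Op 4: best P0=NH0 P1=NH0
Op 5: best P0=NH0 P1=NH0
Op 6: best P0=NH0 P1=NH2
Op 7: best P0=NH2 P1=NH2
Op 8: best P0=NH2 P1=NH0
Op 9: best P0=NH2 P1=NH0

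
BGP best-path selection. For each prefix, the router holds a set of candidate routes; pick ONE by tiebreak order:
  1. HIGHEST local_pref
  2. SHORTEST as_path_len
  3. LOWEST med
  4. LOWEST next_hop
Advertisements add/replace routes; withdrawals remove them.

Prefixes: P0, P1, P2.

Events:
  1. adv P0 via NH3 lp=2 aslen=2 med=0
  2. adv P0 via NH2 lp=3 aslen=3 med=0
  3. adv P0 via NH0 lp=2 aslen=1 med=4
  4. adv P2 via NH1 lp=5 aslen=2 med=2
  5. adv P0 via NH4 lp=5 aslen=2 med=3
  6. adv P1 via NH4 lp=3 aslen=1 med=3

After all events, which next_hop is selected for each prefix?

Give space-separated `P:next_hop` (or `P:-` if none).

Answer: P0:NH4 P1:NH4 P2:NH1

Derivation:
Op 1: best P0=NH3 P1=- P2=-
Op 2: best P0=NH2 P1=- P2=-
Op 3: best P0=NH2 P1=- P2=-
Op 4: best P0=NH2 P1=- P2=NH1
Op 5: best P0=NH4 P1=- P2=NH1
Op 6: best P0=NH4 P1=NH4 P2=NH1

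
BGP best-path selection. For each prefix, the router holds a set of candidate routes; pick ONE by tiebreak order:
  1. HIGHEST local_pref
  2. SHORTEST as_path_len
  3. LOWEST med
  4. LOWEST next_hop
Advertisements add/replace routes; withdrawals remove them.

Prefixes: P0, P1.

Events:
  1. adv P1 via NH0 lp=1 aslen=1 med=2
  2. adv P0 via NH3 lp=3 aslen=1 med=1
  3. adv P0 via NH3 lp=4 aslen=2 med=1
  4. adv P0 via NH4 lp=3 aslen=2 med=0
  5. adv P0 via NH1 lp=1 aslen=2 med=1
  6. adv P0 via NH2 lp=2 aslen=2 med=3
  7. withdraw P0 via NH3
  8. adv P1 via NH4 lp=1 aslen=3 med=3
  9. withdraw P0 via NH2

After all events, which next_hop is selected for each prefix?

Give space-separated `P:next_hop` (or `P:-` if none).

Op 1: best P0=- P1=NH0
Op 2: best P0=NH3 P1=NH0
Op 3: best P0=NH3 P1=NH0
Op 4: best P0=NH3 P1=NH0
Op 5: best P0=NH3 P1=NH0
Op 6: best P0=NH3 P1=NH0
Op 7: best P0=NH4 P1=NH0
Op 8: best P0=NH4 P1=NH0
Op 9: best P0=NH4 P1=NH0

Answer: P0:NH4 P1:NH0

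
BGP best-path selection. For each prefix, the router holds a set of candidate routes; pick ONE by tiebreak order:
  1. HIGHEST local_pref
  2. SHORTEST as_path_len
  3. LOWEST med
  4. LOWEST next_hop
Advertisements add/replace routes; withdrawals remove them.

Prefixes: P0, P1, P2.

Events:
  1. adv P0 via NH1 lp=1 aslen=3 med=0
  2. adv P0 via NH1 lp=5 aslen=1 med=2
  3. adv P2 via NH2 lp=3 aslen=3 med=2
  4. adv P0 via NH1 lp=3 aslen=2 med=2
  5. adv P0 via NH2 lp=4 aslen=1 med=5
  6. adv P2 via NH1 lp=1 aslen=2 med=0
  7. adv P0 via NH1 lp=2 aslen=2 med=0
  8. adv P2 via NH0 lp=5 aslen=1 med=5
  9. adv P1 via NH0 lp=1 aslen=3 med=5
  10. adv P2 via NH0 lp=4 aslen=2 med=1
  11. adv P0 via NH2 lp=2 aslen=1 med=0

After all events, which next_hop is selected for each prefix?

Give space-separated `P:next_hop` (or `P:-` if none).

Op 1: best P0=NH1 P1=- P2=-
Op 2: best P0=NH1 P1=- P2=-
Op 3: best P0=NH1 P1=- P2=NH2
Op 4: best P0=NH1 P1=- P2=NH2
Op 5: best P0=NH2 P1=- P2=NH2
Op 6: best P0=NH2 P1=- P2=NH2
Op 7: best P0=NH2 P1=- P2=NH2
Op 8: best P0=NH2 P1=- P2=NH0
Op 9: best P0=NH2 P1=NH0 P2=NH0
Op 10: best P0=NH2 P1=NH0 P2=NH0
Op 11: best P0=NH2 P1=NH0 P2=NH0

Answer: P0:NH2 P1:NH0 P2:NH0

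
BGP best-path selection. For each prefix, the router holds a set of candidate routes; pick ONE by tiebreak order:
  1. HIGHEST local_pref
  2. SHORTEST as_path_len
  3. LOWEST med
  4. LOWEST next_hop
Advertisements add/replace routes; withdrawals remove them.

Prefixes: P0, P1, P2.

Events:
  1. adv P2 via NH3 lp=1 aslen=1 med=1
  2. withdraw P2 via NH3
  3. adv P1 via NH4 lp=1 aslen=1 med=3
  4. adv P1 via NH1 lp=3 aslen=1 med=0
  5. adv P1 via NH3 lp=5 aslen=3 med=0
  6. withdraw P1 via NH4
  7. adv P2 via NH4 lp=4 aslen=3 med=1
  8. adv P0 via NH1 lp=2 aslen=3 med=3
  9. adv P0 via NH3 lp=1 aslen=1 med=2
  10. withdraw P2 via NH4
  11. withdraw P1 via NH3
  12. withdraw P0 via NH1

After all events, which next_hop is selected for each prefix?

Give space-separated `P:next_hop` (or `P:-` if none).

Op 1: best P0=- P1=- P2=NH3
Op 2: best P0=- P1=- P2=-
Op 3: best P0=- P1=NH4 P2=-
Op 4: best P0=- P1=NH1 P2=-
Op 5: best P0=- P1=NH3 P2=-
Op 6: best P0=- P1=NH3 P2=-
Op 7: best P0=- P1=NH3 P2=NH4
Op 8: best P0=NH1 P1=NH3 P2=NH4
Op 9: best P0=NH1 P1=NH3 P2=NH4
Op 10: best P0=NH1 P1=NH3 P2=-
Op 11: best P0=NH1 P1=NH1 P2=-
Op 12: best P0=NH3 P1=NH1 P2=-

Answer: P0:NH3 P1:NH1 P2:-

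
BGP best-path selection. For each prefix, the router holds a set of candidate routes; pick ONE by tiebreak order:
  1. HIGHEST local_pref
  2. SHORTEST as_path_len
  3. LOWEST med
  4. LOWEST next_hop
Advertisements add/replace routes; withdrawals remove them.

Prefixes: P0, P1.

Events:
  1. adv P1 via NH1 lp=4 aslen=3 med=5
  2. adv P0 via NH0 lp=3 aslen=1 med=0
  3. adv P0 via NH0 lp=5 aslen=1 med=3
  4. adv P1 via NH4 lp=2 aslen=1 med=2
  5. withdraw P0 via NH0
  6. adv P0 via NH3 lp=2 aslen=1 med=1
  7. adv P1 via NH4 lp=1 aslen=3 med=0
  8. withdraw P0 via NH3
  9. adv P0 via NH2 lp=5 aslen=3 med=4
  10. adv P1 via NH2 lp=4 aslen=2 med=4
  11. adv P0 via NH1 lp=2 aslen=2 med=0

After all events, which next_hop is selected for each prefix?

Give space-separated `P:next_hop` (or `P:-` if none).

Op 1: best P0=- P1=NH1
Op 2: best P0=NH0 P1=NH1
Op 3: best P0=NH0 P1=NH1
Op 4: best P0=NH0 P1=NH1
Op 5: best P0=- P1=NH1
Op 6: best P0=NH3 P1=NH1
Op 7: best P0=NH3 P1=NH1
Op 8: best P0=- P1=NH1
Op 9: best P0=NH2 P1=NH1
Op 10: best P0=NH2 P1=NH2
Op 11: best P0=NH2 P1=NH2

Answer: P0:NH2 P1:NH2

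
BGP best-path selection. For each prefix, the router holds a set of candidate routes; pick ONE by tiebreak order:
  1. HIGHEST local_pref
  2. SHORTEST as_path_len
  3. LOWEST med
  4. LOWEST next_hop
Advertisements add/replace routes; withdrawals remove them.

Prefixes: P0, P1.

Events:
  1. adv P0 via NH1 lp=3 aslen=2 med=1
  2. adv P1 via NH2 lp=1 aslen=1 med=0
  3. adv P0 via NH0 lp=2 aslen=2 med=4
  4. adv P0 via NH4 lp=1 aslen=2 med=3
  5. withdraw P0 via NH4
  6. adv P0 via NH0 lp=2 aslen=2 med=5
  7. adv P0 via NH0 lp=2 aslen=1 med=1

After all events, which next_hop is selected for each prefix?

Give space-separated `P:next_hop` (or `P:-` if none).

Op 1: best P0=NH1 P1=-
Op 2: best P0=NH1 P1=NH2
Op 3: best P0=NH1 P1=NH2
Op 4: best P0=NH1 P1=NH2
Op 5: best P0=NH1 P1=NH2
Op 6: best P0=NH1 P1=NH2
Op 7: best P0=NH1 P1=NH2

Answer: P0:NH1 P1:NH2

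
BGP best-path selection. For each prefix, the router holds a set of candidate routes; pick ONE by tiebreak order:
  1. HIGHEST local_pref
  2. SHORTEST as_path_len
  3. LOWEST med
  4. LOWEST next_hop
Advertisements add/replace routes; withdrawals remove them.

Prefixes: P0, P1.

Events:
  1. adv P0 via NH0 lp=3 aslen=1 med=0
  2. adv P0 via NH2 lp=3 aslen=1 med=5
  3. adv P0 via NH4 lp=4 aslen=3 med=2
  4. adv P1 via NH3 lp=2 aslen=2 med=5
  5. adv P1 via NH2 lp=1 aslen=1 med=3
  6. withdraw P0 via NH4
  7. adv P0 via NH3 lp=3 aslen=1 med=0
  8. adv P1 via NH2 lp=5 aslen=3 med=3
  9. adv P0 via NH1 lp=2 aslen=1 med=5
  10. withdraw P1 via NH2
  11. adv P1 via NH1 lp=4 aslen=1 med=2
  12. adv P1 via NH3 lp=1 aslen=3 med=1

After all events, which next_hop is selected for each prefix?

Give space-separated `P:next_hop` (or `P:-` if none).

Answer: P0:NH0 P1:NH1

Derivation:
Op 1: best P0=NH0 P1=-
Op 2: best P0=NH0 P1=-
Op 3: best P0=NH4 P1=-
Op 4: best P0=NH4 P1=NH3
Op 5: best P0=NH4 P1=NH3
Op 6: best P0=NH0 P1=NH3
Op 7: best P0=NH0 P1=NH3
Op 8: best P0=NH0 P1=NH2
Op 9: best P0=NH0 P1=NH2
Op 10: best P0=NH0 P1=NH3
Op 11: best P0=NH0 P1=NH1
Op 12: best P0=NH0 P1=NH1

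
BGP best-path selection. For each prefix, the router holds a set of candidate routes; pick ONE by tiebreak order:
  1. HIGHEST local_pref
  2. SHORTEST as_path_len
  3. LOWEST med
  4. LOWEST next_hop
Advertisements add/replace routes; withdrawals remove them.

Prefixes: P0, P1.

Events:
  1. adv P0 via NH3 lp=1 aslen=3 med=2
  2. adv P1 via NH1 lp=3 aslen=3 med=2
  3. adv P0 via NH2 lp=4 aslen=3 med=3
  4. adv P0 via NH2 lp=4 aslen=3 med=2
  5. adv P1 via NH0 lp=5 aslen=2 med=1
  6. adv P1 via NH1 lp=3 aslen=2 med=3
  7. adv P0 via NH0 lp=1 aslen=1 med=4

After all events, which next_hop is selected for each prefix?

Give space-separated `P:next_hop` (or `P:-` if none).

Answer: P0:NH2 P1:NH0

Derivation:
Op 1: best P0=NH3 P1=-
Op 2: best P0=NH3 P1=NH1
Op 3: best P0=NH2 P1=NH1
Op 4: best P0=NH2 P1=NH1
Op 5: best P0=NH2 P1=NH0
Op 6: best P0=NH2 P1=NH0
Op 7: best P0=NH2 P1=NH0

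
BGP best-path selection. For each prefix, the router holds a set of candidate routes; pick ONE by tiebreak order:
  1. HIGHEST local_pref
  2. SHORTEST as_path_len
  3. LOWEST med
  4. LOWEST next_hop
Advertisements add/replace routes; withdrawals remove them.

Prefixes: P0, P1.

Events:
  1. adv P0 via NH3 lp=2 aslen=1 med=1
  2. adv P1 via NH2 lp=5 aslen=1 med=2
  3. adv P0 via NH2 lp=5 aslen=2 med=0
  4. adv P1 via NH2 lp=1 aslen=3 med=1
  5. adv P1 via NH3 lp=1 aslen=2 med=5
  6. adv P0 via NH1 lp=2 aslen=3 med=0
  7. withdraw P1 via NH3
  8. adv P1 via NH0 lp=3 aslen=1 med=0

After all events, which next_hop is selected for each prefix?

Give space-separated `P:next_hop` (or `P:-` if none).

Op 1: best P0=NH3 P1=-
Op 2: best P0=NH3 P1=NH2
Op 3: best P0=NH2 P1=NH2
Op 4: best P0=NH2 P1=NH2
Op 5: best P0=NH2 P1=NH3
Op 6: best P0=NH2 P1=NH3
Op 7: best P0=NH2 P1=NH2
Op 8: best P0=NH2 P1=NH0

Answer: P0:NH2 P1:NH0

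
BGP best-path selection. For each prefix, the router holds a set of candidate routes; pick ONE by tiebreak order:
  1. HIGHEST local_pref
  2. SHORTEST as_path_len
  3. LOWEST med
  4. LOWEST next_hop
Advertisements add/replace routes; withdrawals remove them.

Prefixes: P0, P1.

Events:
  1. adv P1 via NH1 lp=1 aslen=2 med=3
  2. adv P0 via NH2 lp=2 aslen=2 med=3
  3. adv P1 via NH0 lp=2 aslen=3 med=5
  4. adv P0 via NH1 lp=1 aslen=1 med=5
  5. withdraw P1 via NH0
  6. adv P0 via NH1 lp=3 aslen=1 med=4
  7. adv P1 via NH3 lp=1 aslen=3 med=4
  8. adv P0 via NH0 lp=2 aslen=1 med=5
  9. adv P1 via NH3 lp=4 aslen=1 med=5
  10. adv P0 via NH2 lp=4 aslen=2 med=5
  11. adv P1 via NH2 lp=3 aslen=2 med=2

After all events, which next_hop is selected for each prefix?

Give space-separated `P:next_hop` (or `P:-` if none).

Op 1: best P0=- P1=NH1
Op 2: best P0=NH2 P1=NH1
Op 3: best P0=NH2 P1=NH0
Op 4: best P0=NH2 P1=NH0
Op 5: best P0=NH2 P1=NH1
Op 6: best P0=NH1 P1=NH1
Op 7: best P0=NH1 P1=NH1
Op 8: best P0=NH1 P1=NH1
Op 9: best P0=NH1 P1=NH3
Op 10: best P0=NH2 P1=NH3
Op 11: best P0=NH2 P1=NH3

Answer: P0:NH2 P1:NH3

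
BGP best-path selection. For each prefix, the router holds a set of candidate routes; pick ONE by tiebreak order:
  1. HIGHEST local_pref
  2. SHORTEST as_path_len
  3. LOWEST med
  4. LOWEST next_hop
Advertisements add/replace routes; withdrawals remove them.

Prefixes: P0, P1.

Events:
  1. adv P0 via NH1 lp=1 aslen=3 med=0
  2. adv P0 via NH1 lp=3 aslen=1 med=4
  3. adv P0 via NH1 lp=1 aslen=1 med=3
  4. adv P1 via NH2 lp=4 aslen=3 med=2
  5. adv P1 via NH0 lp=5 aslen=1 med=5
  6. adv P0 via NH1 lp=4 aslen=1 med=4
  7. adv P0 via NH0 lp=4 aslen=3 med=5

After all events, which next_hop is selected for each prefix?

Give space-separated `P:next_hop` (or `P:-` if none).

Answer: P0:NH1 P1:NH0

Derivation:
Op 1: best P0=NH1 P1=-
Op 2: best P0=NH1 P1=-
Op 3: best P0=NH1 P1=-
Op 4: best P0=NH1 P1=NH2
Op 5: best P0=NH1 P1=NH0
Op 6: best P0=NH1 P1=NH0
Op 7: best P0=NH1 P1=NH0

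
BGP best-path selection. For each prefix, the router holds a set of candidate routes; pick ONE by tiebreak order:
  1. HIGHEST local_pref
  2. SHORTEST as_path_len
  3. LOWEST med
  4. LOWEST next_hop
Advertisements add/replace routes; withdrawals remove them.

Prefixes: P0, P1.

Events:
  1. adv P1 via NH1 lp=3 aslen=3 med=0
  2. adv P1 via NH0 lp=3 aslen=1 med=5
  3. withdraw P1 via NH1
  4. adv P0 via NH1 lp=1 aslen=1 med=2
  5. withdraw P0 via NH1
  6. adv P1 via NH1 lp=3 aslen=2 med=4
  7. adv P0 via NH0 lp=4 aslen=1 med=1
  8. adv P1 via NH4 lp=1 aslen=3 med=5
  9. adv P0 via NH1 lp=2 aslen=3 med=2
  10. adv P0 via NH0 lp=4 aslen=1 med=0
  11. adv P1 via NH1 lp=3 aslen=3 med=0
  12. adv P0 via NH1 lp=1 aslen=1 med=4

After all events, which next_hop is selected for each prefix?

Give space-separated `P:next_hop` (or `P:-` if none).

Answer: P0:NH0 P1:NH0

Derivation:
Op 1: best P0=- P1=NH1
Op 2: best P0=- P1=NH0
Op 3: best P0=- P1=NH0
Op 4: best P0=NH1 P1=NH0
Op 5: best P0=- P1=NH0
Op 6: best P0=- P1=NH0
Op 7: best P0=NH0 P1=NH0
Op 8: best P0=NH0 P1=NH0
Op 9: best P0=NH0 P1=NH0
Op 10: best P0=NH0 P1=NH0
Op 11: best P0=NH0 P1=NH0
Op 12: best P0=NH0 P1=NH0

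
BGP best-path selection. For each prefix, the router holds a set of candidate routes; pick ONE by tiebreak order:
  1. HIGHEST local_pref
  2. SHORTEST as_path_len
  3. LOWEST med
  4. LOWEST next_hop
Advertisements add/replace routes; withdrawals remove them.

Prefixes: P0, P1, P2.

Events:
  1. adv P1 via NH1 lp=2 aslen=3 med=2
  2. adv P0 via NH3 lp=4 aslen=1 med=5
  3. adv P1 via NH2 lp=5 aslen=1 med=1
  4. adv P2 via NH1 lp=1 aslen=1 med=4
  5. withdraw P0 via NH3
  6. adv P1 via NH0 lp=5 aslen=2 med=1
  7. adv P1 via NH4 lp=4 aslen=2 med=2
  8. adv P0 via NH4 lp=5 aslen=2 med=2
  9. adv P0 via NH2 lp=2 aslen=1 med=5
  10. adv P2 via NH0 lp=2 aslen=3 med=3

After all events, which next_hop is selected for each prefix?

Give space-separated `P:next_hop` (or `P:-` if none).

Op 1: best P0=- P1=NH1 P2=-
Op 2: best P0=NH3 P1=NH1 P2=-
Op 3: best P0=NH3 P1=NH2 P2=-
Op 4: best P0=NH3 P1=NH2 P2=NH1
Op 5: best P0=- P1=NH2 P2=NH1
Op 6: best P0=- P1=NH2 P2=NH1
Op 7: best P0=- P1=NH2 P2=NH1
Op 8: best P0=NH4 P1=NH2 P2=NH1
Op 9: best P0=NH4 P1=NH2 P2=NH1
Op 10: best P0=NH4 P1=NH2 P2=NH0

Answer: P0:NH4 P1:NH2 P2:NH0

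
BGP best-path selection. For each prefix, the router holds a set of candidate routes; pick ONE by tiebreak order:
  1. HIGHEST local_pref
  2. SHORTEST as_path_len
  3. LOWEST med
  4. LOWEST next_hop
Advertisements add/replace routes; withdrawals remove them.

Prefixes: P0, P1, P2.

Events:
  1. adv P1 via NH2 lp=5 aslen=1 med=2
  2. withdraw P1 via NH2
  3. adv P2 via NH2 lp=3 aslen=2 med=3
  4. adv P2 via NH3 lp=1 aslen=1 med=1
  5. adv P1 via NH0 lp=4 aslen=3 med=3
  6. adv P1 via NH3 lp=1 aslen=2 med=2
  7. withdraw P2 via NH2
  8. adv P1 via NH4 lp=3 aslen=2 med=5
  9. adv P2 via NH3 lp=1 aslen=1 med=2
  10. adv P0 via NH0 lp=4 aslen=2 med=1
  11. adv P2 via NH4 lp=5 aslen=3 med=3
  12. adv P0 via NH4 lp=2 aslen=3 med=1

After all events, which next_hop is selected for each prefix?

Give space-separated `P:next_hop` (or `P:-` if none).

Answer: P0:NH0 P1:NH0 P2:NH4

Derivation:
Op 1: best P0=- P1=NH2 P2=-
Op 2: best P0=- P1=- P2=-
Op 3: best P0=- P1=- P2=NH2
Op 4: best P0=- P1=- P2=NH2
Op 5: best P0=- P1=NH0 P2=NH2
Op 6: best P0=- P1=NH0 P2=NH2
Op 7: best P0=- P1=NH0 P2=NH3
Op 8: best P0=- P1=NH0 P2=NH3
Op 9: best P0=- P1=NH0 P2=NH3
Op 10: best P0=NH0 P1=NH0 P2=NH3
Op 11: best P0=NH0 P1=NH0 P2=NH4
Op 12: best P0=NH0 P1=NH0 P2=NH4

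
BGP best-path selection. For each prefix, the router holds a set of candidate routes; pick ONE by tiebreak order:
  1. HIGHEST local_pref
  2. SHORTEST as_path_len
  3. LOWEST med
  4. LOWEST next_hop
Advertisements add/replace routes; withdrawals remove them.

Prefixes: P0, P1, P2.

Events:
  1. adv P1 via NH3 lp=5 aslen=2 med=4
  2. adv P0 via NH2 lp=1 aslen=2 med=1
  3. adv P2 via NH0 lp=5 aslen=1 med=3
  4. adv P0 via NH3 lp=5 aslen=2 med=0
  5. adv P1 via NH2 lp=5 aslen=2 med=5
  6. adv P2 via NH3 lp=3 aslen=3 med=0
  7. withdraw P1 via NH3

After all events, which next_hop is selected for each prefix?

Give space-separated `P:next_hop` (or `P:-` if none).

Op 1: best P0=- P1=NH3 P2=-
Op 2: best P0=NH2 P1=NH3 P2=-
Op 3: best P0=NH2 P1=NH3 P2=NH0
Op 4: best P0=NH3 P1=NH3 P2=NH0
Op 5: best P0=NH3 P1=NH3 P2=NH0
Op 6: best P0=NH3 P1=NH3 P2=NH0
Op 7: best P0=NH3 P1=NH2 P2=NH0

Answer: P0:NH3 P1:NH2 P2:NH0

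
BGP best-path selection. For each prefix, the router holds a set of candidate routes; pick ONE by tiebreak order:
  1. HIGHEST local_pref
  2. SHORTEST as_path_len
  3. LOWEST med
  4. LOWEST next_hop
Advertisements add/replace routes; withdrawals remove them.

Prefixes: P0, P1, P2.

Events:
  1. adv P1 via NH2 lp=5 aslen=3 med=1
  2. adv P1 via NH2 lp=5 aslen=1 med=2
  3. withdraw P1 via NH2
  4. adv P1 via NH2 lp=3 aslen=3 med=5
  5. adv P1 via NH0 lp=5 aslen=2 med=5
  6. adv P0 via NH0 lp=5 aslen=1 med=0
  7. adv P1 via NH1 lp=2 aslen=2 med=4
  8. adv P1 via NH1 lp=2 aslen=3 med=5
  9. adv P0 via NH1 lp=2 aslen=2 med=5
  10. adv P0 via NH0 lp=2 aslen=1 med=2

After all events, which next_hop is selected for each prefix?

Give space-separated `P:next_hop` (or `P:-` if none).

Answer: P0:NH0 P1:NH0 P2:-

Derivation:
Op 1: best P0=- P1=NH2 P2=-
Op 2: best P0=- P1=NH2 P2=-
Op 3: best P0=- P1=- P2=-
Op 4: best P0=- P1=NH2 P2=-
Op 5: best P0=- P1=NH0 P2=-
Op 6: best P0=NH0 P1=NH0 P2=-
Op 7: best P0=NH0 P1=NH0 P2=-
Op 8: best P0=NH0 P1=NH0 P2=-
Op 9: best P0=NH0 P1=NH0 P2=-
Op 10: best P0=NH0 P1=NH0 P2=-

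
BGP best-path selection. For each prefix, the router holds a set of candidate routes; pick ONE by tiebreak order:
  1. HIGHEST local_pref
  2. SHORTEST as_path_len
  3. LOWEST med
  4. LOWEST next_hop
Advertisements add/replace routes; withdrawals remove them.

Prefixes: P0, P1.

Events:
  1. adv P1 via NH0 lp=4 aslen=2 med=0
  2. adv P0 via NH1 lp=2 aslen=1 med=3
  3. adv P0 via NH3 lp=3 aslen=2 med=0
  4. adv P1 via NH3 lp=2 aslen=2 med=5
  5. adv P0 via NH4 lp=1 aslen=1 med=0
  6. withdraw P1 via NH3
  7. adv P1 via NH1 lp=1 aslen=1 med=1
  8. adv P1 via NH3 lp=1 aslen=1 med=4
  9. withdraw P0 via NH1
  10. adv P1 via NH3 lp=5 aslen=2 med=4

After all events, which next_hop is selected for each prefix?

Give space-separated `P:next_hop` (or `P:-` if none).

Answer: P0:NH3 P1:NH3

Derivation:
Op 1: best P0=- P1=NH0
Op 2: best P0=NH1 P1=NH0
Op 3: best P0=NH3 P1=NH0
Op 4: best P0=NH3 P1=NH0
Op 5: best P0=NH3 P1=NH0
Op 6: best P0=NH3 P1=NH0
Op 7: best P0=NH3 P1=NH0
Op 8: best P0=NH3 P1=NH0
Op 9: best P0=NH3 P1=NH0
Op 10: best P0=NH3 P1=NH3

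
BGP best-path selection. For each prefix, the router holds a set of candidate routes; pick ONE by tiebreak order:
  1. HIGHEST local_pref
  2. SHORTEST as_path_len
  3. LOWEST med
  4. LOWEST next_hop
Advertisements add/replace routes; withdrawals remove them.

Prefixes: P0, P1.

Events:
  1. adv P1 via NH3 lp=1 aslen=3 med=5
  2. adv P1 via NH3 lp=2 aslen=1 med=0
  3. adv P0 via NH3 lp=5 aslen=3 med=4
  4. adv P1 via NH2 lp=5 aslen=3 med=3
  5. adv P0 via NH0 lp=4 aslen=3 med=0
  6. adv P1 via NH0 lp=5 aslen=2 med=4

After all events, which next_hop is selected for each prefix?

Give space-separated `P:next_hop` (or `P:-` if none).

Answer: P0:NH3 P1:NH0

Derivation:
Op 1: best P0=- P1=NH3
Op 2: best P0=- P1=NH3
Op 3: best P0=NH3 P1=NH3
Op 4: best P0=NH3 P1=NH2
Op 5: best P0=NH3 P1=NH2
Op 6: best P0=NH3 P1=NH0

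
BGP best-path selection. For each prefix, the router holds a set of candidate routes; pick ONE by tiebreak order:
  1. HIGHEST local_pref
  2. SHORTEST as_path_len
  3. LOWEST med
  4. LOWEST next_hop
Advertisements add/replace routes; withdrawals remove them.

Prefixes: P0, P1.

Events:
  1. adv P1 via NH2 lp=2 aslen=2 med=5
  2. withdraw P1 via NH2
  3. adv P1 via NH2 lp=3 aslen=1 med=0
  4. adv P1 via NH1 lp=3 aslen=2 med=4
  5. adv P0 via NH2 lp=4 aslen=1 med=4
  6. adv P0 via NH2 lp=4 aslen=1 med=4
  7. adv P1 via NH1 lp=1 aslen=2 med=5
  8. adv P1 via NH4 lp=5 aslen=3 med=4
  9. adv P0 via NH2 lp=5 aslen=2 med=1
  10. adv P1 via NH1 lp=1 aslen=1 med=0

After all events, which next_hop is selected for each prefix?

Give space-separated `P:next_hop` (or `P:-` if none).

Answer: P0:NH2 P1:NH4

Derivation:
Op 1: best P0=- P1=NH2
Op 2: best P0=- P1=-
Op 3: best P0=- P1=NH2
Op 4: best P0=- P1=NH2
Op 5: best P0=NH2 P1=NH2
Op 6: best P0=NH2 P1=NH2
Op 7: best P0=NH2 P1=NH2
Op 8: best P0=NH2 P1=NH4
Op 9: best P0=NH2 P1=NH4
Op 10: best P0=NH2 P1=NH4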